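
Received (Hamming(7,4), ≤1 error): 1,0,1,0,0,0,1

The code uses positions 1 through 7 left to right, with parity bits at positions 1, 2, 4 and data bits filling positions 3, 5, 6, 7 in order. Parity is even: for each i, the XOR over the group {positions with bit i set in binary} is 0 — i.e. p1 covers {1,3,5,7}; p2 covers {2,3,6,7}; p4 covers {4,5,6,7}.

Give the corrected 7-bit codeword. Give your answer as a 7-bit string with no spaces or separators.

1010101

s1 (pos 1,3,5,7): 1⊕1⊕0⊕1 = 1
s2 (pos 2,3,6,7): 0⊕1⊕0⊕1 = 0
s4 (pos 4,5,6,7): 0⊕0⊕0⊕1 = 1
Syndrome s4…s1 = 101 → error at position 5.
Flip position 5: 1010001 → 1010101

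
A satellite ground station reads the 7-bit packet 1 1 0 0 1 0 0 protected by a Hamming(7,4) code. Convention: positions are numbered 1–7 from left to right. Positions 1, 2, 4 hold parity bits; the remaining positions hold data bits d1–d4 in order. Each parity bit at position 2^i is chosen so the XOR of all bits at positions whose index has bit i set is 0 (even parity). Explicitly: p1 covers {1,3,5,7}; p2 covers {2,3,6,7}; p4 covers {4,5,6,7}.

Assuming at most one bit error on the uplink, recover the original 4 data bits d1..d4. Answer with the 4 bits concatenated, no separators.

0110

s1 (pos 1,3,5,7): 1⊕0⊕1⊕0 = 0
s2 (pos 2,3,6,7): 1⊕0⊕0⊕0 = 1
s4 (pos 4,5,6,7): 0⊕1⊕0⊕0 = 1
Syndrome s4…s1 = 110 → error at position 6.
Flip position 6: 1100100 → 1100110
Read data bits from positions 3,5,6,7: 0110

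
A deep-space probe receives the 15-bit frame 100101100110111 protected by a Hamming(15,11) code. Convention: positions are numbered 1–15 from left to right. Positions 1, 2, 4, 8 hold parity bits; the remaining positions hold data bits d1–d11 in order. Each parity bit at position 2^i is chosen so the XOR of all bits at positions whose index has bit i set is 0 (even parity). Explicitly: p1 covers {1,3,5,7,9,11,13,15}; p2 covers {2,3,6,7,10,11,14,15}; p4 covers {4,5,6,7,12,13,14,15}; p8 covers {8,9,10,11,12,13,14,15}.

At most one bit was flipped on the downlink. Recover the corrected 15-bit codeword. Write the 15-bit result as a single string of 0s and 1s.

s1 (pos 1,3,5,7,9,11,13,15): 1⊕0⊕0⊕1⊕0⊕1⊕1⊕1 = 1
s2 (pos 2,3,6,7,10,11,14,15): 0⊕0⊕1⊕1⊕1⊕1⊕1⊕1 = 0
s4 (pos 4,5,6,7,12,13,14,15): 1⊕0⊕1⊕1⊕0⊕1⊕1⊕1 = 0
s8 (pos 8,9,10,11,12,13,14,15): 0⊕0⊕1⊕1⊕0⊕1⊕1⊕1 = 1
Syndrome s8…s1 = 1001 → error at position 9.
Flip position 9: 100101100110111 → 100101101110111

100101101110111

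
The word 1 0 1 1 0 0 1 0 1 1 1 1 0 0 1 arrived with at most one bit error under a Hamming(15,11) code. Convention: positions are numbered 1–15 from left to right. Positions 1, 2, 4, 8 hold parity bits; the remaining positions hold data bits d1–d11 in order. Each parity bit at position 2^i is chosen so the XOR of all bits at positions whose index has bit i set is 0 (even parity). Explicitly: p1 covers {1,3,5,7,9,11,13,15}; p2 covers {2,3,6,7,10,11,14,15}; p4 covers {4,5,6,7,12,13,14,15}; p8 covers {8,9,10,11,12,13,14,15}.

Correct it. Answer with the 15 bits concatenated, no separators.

101100101011001

s1 (pos 1,3,5,7,9,11,13,15): 1⊕1⊕0⊕1⊕1⊕1⊕0⊕1 = 0
s2 (pos 2,3,6,7,10,11,14,15): 0⊕1⊕0⊕1⊕1⊕1⊕0⊕1 = 1
s4 (pos 4,5,6,7,12,13,14,15): 1⊕0⊕0⊕1⊕1⊕0⊕0⊕1 = 0
s8 (pos 8,9,10,11,12,13,14,15): 0⊕1⊕1⊕1⊕1⊕0⊕0⊕1 = 1
Syndrome s8…s1 = 1010 → error at position 10.
Flip position 10: 101100101111001 → 101100101011001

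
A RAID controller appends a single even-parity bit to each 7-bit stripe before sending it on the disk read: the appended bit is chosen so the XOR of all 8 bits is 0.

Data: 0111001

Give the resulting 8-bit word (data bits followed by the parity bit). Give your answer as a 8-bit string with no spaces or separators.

01110010

XOR of the 7 data bits: 0⊕1⊕1⊕1⊕0⊕0⊕1 = 0
Parity bit = 0 (so all 8 bits XOR to 0).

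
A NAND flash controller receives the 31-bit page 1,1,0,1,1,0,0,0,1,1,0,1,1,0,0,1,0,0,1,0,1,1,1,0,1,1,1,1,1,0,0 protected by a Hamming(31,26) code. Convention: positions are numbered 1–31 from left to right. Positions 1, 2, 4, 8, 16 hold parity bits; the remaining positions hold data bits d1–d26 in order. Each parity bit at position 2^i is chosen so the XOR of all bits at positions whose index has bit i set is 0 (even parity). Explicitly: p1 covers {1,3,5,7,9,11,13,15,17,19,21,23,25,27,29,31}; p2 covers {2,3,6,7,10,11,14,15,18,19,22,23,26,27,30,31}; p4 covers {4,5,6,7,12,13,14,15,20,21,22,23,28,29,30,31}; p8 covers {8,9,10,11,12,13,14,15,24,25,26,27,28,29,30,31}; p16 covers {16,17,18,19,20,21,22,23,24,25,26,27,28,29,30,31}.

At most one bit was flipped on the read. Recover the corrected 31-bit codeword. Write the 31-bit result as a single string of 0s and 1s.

1101100011011101001011101111100

s1 (pos 1,3,5,7,9,11,13,15,17,19,21,23,25,27,29,31): 1⊕0⊕1⊕0⊕1⊕0⊕1⊕0⊕0⊕1⊕1⊕1⊕1⊕1⊕1⊕0 = 0
s2 (pos 2,3,6,7,10,11,14,15,18,19,22,23,26,27,30,31): 1⊕0⊕0⊕0⊕1⊕0⊕0⊕0⊕0⊕1⊕1⊕1⊕1⊕1⊕0⊕0 = 1
s4 (pos 4,5,6,7,12,13,14,15,20,21,22,23,28,29,30,31): 1⊕1⊕0⊕0⊕1⊕1⊕0⊕0⊕0⊕1⊕1⊕1⊕1⊕1⊕0⊕0 = 1
s8 (pos 8,9,10,11,12,13,14,15,24,25,26,27,28,29,30,31): 0⊕1⊕1⊕0⊕1⊕1⊕0⊕0⊕0⊕1⊕1⊕1⊕1⊕1⊕0⊕0 = 1
s16 (pos 16,17,18,19,20,21,22,23,24,25,26,27,28,29,30,31): 1⊕0⊕0⊕1⊕0⊕1⊕1⊕1⊕0⊕1⊕1⊕1⊕1⊕1⊕0⊕0 = 0
Syndrome s16…s1 = 01110 → error at position 14.
Flip position 14: 1101100011011001001011101111100 → 1101100011011101001011101111100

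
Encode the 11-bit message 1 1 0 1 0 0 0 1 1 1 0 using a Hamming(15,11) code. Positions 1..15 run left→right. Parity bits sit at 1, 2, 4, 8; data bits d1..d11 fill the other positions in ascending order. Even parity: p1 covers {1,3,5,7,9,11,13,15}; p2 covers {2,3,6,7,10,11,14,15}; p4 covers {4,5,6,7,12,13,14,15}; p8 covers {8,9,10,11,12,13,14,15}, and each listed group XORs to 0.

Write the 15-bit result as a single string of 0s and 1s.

011110110001110

Place data at non-parity positions: p1 p2 1 p4 1 0 1 p8 0 0 0 1 1 1 0
p1 (pos 1,3,5,7,9,11,13,15): XOR of data positions = 1⊕1⊕1⊕0⊕0⊕1⊕0 = 0
p2 (pos 2,3,6,7,10,11,14,15): XOR of data positions = 1⊕0⊕1⊕0⊕0⊕1⊕0 = 1
p4 (pos 4,5,6,7,12,13,14,15): XOR of data positions = 1⊕0⊕1⊕1⊕1⊕1⊕0 = 1
p8 (pos 8,9,10,11,12,13,14,15): XOR of data positions = 0⊕0⊕0⊕1⊕1⊕1⊕0 = 1
Codeword: 011110110001110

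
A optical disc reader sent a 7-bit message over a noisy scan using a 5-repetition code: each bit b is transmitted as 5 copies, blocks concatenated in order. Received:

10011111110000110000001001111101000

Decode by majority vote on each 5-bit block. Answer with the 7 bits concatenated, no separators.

1100010

Block 1 (10011): 3 ones → 1
Block 2 (11111): 5 ones → 1
Block 3 (00001): 1 one → 0
Block 4 (10000): 1 one → 0
Block 5 (00100): 1 one → 0
Block 6 (11111): 5 ones → 1
Block 7 (01000): 1 one → 0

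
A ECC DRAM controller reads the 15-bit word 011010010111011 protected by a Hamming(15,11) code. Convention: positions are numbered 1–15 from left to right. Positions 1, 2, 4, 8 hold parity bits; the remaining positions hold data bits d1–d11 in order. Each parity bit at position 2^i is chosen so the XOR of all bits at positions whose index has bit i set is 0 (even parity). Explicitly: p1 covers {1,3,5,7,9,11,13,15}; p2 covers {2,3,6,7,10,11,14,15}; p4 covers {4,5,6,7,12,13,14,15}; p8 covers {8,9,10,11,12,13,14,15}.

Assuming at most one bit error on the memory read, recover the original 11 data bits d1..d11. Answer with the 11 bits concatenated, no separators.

s1 (pos 1,3,5,7,9,11,13,15): 0⊕1⊕1⊕0⊕0⊕1⊕0⊕1 = 0
s2 (pos 2,3,6,7,10,11,14,15): 1⊕1⊕0⊕0⊕1⊕1⊕1⊕1 = 0
s4 (pos 4,5,6,7,12,13,14,15): 0⊕1⊕0⊕0⊕1⊕0⊕1⊕1 = 0
s8 (pos 8,9,10,11,12,13,14,15): 1⊕0⊕1⊕1⊕1⊕0⊕1⊕1 = 0
Syndrome s8…s1 = 0000 → no error.
Read data bits from positions 3,5,6,7,9,10,11,12,13,14,15: 11000111011

11000111011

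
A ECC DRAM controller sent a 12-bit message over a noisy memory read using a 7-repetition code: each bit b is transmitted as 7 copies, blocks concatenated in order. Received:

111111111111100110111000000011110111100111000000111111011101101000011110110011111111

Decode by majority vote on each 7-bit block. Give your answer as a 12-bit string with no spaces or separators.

Block 1 (1111111): 7 ones → 1
Block 2 (1111110): 6 ones → 1
Block 3 (0110111): 5 ones → 1
Block 4 (0000000): 0 ones → 0
Block 5 (1111011): 6 ones → 1
Block 6 (1100111): 5 ones → 1
Block 7 (0000001): 1 one → 0
Block 8 (1111101): 6 ones → 1
Block 9 (1101101): 5 ones → 1
Block 10 (0000111): 3 ones → 0
Block 11 (1011001): 4 ones → 1
Block 12 (1111111): 7 ones → 1

111011011011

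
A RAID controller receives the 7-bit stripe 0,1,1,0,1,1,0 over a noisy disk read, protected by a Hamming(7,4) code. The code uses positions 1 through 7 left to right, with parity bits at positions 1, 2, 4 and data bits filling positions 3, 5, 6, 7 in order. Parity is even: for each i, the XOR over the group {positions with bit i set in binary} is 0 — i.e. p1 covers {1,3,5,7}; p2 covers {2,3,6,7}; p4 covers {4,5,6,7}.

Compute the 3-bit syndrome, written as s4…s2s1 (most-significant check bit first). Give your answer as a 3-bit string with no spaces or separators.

010

s1 (pos 1,3,5,7): 0⊕1⊕1⊕0 = 0
s2 (pos 2,3,6,7): 1⊕1⊕1⊕0 = 1
s4 (pos 4,5,6,7): 0⊕1⊕1⊕0 = 0
Syndrome s4…s1 = 010 → error at position 2.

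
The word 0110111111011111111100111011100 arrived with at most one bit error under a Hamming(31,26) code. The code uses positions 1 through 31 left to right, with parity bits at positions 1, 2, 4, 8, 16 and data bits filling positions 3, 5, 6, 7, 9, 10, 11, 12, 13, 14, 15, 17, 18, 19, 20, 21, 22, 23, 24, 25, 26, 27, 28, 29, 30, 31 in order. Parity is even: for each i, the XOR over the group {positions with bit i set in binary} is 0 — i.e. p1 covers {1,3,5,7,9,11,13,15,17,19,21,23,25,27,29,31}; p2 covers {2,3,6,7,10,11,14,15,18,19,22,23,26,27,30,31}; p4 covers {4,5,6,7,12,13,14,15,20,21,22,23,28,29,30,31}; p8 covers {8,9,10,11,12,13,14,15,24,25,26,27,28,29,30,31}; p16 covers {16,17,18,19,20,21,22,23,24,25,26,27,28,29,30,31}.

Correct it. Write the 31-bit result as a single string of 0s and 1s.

s1 (pos 1,3,5,7,9,11,13,15,17,19,21,23,25,27,29,31): 0⊕1⊕1⊕1⊕1⊕0⊕1⊕1⊕1⊕1⊕0⊕1⊕1⊕1⊕1⊕0 = 0
s2 (pos 2,3,6,7,10,11,14,15,18,19,22,23,26,27,30,31): 1⊕1⊕1⊕1⊕1⊕0⊕1⊕1⊕1⊕1⊕0⊕1⊕0⊕1⊕0⊕0 = 1
s4 (pos 4,5,6,7,12,13,14,15,20,21,22,23,28,29,30,31): 0⊕1⊕1⊕1⊕1⊕1⊕1⊕1⊕1⊕0⊕0⊕1⊕1⊕1⊕0⊕0 = 1
s8 (pos 8,9,10,11,12,13,14,15,24,25,26,27,28,29,30,31): 1⊕1⊕1⊕0⊕1⊕1⊕1⊕1⊕1⊕1⊕0⊕1⊕1⊕1⊕0⊕0 = 0
s16 (pos 16,17,18,19,20,21,22,23,24,25,26,27,28,29,30,31): 1⊕1⊕1⊕1⊕1⊕0⊕0⊕1⊕1⊕1⊕0⊕1⊕1⊕1⊕0⊕0 = 1
Syndrome s16…s1 = 10110 → error at position 22.
Flip position 22: 0110111111011111111100111011100 → 0110111111011111111101111011100

0110111111011111111101111011100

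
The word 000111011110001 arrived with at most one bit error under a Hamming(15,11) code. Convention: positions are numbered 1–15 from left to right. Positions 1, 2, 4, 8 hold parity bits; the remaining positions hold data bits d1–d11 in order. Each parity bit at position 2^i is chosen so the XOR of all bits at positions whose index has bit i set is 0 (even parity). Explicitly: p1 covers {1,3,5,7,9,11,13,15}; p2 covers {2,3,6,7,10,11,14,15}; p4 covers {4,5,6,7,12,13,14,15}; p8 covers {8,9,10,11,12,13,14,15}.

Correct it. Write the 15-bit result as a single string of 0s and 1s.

s1 (pos 1,3,5,7,9,11,13,15): 0⊕0⊕1⊕0⊕1⊕1⊕0⊕1 = 0
s2 (pos 2,3,6,7,10,11,14,15): 0⊕0⊕1⊕0⊕1⊕1⊕0⊕1 = 0
s4 (pos 4,5,6,7,12,13,14,15): 1⊕1⊕1⊕0⊕0⊕0⊕0⊕1 = 0
s8 (pos 8,9,10,11,12,13,14,15): 1⊕1⊕1⊕1⊕0⊕0⊕0⊕1 = 1
Syndrome s8…s1 = 1000 → error at position 8.
Flip position 8: 000111011110001 → 000111001110001

000111001110001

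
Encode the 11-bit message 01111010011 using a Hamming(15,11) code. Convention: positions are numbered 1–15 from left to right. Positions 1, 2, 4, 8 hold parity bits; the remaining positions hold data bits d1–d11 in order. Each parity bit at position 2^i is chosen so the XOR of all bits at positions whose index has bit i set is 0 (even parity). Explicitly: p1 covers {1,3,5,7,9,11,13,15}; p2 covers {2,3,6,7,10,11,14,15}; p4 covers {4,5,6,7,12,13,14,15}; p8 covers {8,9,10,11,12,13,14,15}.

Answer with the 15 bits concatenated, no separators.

110111101010011

Place data at non-parity positions: p1 p2 0 p4 1 1 1 p8 1 0 1 0 0 1 1
p1 (pos 1,3,5,7,9,11,13,15): XOR of data positions = 0⊕1⊕1⊕1⊕1⊕0⊕1 = 1
p2 (pos 2,3,6,7,10,11,14,15): XOR of data positions = 0⊕1⊕1⊕0⊕1⊕1⊕1 = 1
p4 (pos 4,5,6,7,12,13,14,15): XOR of data positions = 1⊕1⊕1⊕0⊕0⊕1⊕1 = 1
p8 (pos 8,9,10,11,12,13,14,15): XOR of data positions = 1⊕0⊕1⊕0⊕0⊕1⊕1 = 0
Codeword: 110111101010011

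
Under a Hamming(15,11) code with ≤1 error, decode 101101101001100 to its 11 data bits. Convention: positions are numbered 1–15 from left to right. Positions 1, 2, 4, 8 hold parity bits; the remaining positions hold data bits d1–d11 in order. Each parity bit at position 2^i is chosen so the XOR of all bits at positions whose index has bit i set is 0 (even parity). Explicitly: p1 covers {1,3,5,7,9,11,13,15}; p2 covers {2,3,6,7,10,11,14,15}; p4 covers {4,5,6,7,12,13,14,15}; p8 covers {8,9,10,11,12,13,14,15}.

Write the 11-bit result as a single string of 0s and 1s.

s1 (pos 1,3,5,7,9,11,13,15): 1⊕1⊕0⊕1⊕1⊕0⊕1⊕0 = 1
s2 (pos 2,3,6,7,10,11,14,15): 0⊕1⊕1⊕1⊕0⊕0⊕0⊕0 = 1
s4 (pos 4,5,6,7,12,13,14,15): 1⊕0⊕1⊕1⊕1⊕1⊕0⊕0 = 1
s8 (pos 8,9,10,11,12,13,14,15): 0⊕1⊕0⊕0⊕1⊕1⊕0⊕0 = 1
Syndrome s8…s1 = 1111 → error at position 15.
Flip position 15: 101101101001100 → 101101101001101
Read data bits from positions 3,5,6,7,9,10,11,12,13,14,15: 10111001101

10111001101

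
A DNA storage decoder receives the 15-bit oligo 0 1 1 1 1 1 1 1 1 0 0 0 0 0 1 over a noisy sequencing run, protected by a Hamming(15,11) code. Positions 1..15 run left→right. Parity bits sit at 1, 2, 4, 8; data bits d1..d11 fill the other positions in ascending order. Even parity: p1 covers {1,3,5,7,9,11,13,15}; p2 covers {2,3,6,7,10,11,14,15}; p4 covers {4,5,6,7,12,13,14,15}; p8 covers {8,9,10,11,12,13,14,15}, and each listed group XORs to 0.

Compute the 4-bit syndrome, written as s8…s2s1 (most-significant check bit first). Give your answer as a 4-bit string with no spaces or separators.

s1 (pos 1,3,5,7,9,11,13,15): 0⊕1⊕1⊕1⊕1⊕0⊕0⊕1 = 1
s2 (pos 2,3,6,7,10,11,14,15): 1⊕1⊕1⊕1⊕0⊕0⊕0⊕1 = 1
s4 (pos 4,5,6,7,12,13,14,15): 1⊕1⊕1⊕1⊕0⊕0⊕0⊕1 = 1
s8 (pos 8,9,10,11,12,13,14,15): 1⊕1⊕0⊕0⊕0⊕0⊕0⊕1 = 1
Syndrome s8…s1 = 1111 → error at position 15.

1111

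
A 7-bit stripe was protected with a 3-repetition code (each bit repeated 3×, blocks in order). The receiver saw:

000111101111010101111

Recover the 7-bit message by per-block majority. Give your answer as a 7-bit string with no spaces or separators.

0111011

Block 1 (000): 0 ones → 0
Block 2 (111): 3 ones → 1
Block 3 (101): 2 ones → 1
Block 4 (111): 3 ones → 1
Block 5 (010): 1 one → 0
Block 6 (101): 2 ones → 1
Block 7 (111): 3 ones → 1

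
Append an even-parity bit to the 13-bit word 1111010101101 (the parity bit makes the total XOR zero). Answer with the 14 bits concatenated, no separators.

11110101011011

XOR of the 13 data bits: 1⊕1⊕1⊕1⊕0⊕1⊕0⊕1⊕0⊕1⊕1⊕0⊕1 = 1
Parity bit = 1 (so all 14 bits XOR to 0).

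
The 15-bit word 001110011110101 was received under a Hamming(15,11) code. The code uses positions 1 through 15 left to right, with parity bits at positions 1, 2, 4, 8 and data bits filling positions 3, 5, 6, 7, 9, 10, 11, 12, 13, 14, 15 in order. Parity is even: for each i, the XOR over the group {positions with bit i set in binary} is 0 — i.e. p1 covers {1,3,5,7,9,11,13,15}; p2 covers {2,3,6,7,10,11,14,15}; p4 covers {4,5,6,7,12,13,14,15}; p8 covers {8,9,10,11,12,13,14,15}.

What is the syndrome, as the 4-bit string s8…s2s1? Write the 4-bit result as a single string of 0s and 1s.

s1 (pos 1,3,5,7,9,11,13,15): 0⊕1⊕1⊕0⊕1⊕1⊕1⊕1 = 0
s2 (pos 2,3,6,7,10,11,14,15): 0⊕1⊕0⊕0⊕1⊕1⊕0⊕1 = 0
s4 (pos 4,5,6,7,12,13,14,15): 1⊕1⊕0⊕0⊕0⊕1⊕0⊕1 = 0
s8 (pos 8,9,10,11,12,13,14,15): 1⊕1⊕1⊕1⊕0⊕1⊕0⊕1 = 0
Syndrome s8…s1 = 0000 → no error.

0000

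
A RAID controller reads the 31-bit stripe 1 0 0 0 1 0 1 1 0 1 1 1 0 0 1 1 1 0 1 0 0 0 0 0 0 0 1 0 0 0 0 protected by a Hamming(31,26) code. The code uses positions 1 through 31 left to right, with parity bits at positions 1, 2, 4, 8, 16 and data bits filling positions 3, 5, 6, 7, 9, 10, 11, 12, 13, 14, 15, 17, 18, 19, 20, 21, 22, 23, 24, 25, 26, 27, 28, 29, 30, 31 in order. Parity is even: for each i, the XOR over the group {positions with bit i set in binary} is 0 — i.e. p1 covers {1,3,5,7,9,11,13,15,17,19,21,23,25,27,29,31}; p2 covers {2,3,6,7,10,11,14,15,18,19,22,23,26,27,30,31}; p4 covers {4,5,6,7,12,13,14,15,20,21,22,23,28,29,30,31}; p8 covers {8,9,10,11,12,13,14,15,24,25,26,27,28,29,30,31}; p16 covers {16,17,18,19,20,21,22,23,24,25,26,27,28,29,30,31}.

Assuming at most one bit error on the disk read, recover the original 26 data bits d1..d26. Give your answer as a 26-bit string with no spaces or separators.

s1 (pos 1,3,5,7,9,11,13,15,17,19,21,23,25,27,29,31): 1⊕0⊕1⊕1⊕0⊕1⊕0⊕1⊕1⊕1⊕0⊕0⊕0⊕1⊕0⊕0 = 0
s2 (pos 2,3,6,7,10,11,14,15,18,19,22,23,26,27,30,31): 0⊕0⊕0⊕1⊕1⊕1⊕0⊕1⊕0⊕1⊕0⊕0⊕0⊕1⊕0⊕0 = 0
s4 (pos 4,5,6,7,12,13,14,15,20,21,22,23,28,29,30,31): 0⊕1⊕0⊕1⊕1⊕0⊕0⊕1⊕0⊕0⊕0⊕0⊕0⊕0⊕0⊕0 = 0
s8 (pos 8,9,10,11,12,13,14,15,24,25,26,27,28,29,30,31): 1⊕0⊕1⊕1⊕1⊕0⊕0⊕1⊕0⊕0⊕0⊕1⊕0⊕0⊕0⊕0 = 0
s16 (pos 16,17,18,19,20,21,22,23,24,25,26,27,28,29,30,31): 1⊕1⊕0⊕1⊕0⊕0⊕0⊕0⊕0⊕0⊕0⊕1⊕0⊕0⊕0⊕0 = 0
Syndrome s16…s1 = 00000 → no error.
Read data bits from positions 3,5,6,7,9,10,11,12,13,14,15,17,18,19,20,21,22,23,24,25,26,27,28,29,30,31: 01010111001101000000010000

01010111001101000000010000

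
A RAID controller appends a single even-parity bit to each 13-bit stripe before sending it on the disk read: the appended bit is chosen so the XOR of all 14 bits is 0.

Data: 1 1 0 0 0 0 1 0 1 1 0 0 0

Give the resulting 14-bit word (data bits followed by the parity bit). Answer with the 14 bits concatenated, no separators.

11000010110001

XOR of the 13 data bits: 1⊕1⊕0⊕0⊕0⊕0⊕1⊕0⊕1⊕1⊕0⊕0⊕0 = 1
Parity bit = 1 (so all 14 bits XOR to 0).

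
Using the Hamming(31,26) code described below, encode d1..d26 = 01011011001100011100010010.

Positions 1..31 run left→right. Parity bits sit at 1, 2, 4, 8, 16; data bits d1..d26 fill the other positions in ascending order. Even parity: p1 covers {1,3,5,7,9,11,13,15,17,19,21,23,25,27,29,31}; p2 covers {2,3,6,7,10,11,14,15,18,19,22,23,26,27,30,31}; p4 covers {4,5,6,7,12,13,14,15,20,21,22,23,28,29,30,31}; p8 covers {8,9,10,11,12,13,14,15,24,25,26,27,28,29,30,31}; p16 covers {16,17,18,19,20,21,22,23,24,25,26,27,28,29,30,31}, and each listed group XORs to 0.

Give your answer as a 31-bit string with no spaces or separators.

Place data at non-parity positions: p1 p2 0 p4 1 0 1 p8 1 0 1 1 0 0 1 p16 1 0 0 0 1 1 1 0 0 0 1 0 0 1 0
p1 (pos 1,3,5,7,9,11,13,15,17,19,21,23,25,27,29,31): XOR of data positions = 0⊕1⊕1⊕1⊕1⊕0⊕1⊕1⊕0⊕1⊕1⊕0⊕1⊕0⊕0 = 1
p2 (pos 2,3,6,7,10,11,14,15,18,19,22,23,26,27,30,31): XOR of data positions = 0⊕0⊕1⊕0⊕1⊕0⊕1⊕0⊕0⊕1⊕1⊕0⊕1⊕1⊕0 = 1
p4 (pos 4,5,6,7,12,13,14,15,20,21,22,23,28,29,30,31): XOR of data positions = 1⊕0⊕1⊕1⊕0⊕0⊕1⊕0⊕1⊕1⊕1⊕0⊕0⊕1⊕0 = 0
p8 (pos 8,9,10,11,12,13,14,15,24,25,26,27,28,29,30,31): XOR of data positions = 1⊕0⊕1⊕1⊕0⊕0⊕1⊕0⊕0⊕0⊕1⊕0⊕0⊕1⊕0 = 0
p16 (pos 16,17,18,19,20,21,22,23,24,25,26,27,28,29,30,31): XOR of data positions = 1⊕0⊕0⊕0⊕1⊕1⊕1⊕0⊕0⊕0⊕1⊕0⊕0⊕1⊕0 = 0
Codeword: 1100101010110010100011100010010

1100101010110010100011100010010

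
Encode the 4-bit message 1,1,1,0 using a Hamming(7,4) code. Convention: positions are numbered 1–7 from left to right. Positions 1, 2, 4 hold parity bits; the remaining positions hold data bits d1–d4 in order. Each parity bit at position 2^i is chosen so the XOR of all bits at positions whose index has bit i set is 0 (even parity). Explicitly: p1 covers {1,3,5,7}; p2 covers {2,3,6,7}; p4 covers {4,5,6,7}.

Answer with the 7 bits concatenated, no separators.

0010110

Place data at non-parity positions: p1 p2 1 p4 1 1 0
p1 (pos 1,3,5,7): XOR of data positions = 1⊕1⊕0 = 0
p2 (pos 2,3,6,7): XOR of data positions = 1⊕1⊕0 = 0
p4 (pos 4,5,6,7): XOR of data positions = 1⊕1⊕0 = 0
Codeword: 0010110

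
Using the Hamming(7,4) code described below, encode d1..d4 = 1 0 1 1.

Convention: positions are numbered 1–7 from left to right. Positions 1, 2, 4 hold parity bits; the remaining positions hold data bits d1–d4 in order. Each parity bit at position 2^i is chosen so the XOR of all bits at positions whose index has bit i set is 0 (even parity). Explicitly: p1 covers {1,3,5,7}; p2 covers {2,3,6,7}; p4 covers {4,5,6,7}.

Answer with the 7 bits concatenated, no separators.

Place data at non-parity positions: p1 p2 1 p4 0 1 1
p1 (pos 1,3,5,7): XOR of data positions = 1⊕0⊕1 = 0
p2 (pos 2,3,6,7): XOR of data positions = 1⊕1⊕1 = 1
p4 (pos 4,5,6,7): XOR of data positions = 0⊕1⊕1 = 0
Codeword: 0110011

0110011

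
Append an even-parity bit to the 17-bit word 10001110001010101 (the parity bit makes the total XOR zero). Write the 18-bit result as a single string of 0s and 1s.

100011100010101010

XOR of the 17 data bits: 1⊕0⊕0⊕0⊕1⊕1⊕1⊕0⊕0⊕0⊕1⊕0⊕1⊕0⊕1⊕0⊕1 = 0
Parity bit = 0 (so all 18 bits XOR to 0).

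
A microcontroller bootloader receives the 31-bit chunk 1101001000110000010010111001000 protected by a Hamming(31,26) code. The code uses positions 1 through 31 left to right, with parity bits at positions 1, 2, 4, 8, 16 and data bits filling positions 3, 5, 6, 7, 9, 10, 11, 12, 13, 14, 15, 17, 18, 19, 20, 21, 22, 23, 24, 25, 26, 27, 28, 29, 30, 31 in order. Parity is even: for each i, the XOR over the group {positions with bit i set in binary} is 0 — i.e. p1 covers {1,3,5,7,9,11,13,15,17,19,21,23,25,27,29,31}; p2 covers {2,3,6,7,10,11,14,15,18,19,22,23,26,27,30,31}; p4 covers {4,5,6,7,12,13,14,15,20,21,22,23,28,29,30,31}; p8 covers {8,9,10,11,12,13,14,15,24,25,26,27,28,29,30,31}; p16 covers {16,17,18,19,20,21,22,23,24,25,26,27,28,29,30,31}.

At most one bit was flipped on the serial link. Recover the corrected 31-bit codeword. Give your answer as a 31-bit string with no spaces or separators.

1101001001110000010010111001000

s1 (pos 1,3,5,7,9,11,13,15,17,19,21,23,25,27,29,31): 1⊕0⊕0⊕1⊕0⊕1⊕0⊕0⊕0⊕0⊕1⊕1⊕1⊕0⊕0⊕0 = 0
s2 (pos 2,3,6,7,10,11,14,15,18,19,22,23,26,27,30,31): 1⊕0⊕0⊕1⊕0⊕1⊕0⊕0⊕1⊕0⊕0⊕1⊕0⊕0⊕0⊕0 = 1
s4 (pos 4,5,6,7,12,13,14,15,20,21,22,23,28,29,30,31): 1⊕0⊕0⊕1⊕1⊕0⊕0⊕0⊕0⊕1⊕0⊕1⊕1⊕0⊕0⊕0 = 0
s8 (pos 8,9,10,11,12,13,14,15,24,25,26,27,28,29,30,31): 0⊕0⊕0⊕1⊕1⊕0⊕0⊕0⊕1⊕1⊕0⊕0⊕1⊕0⊕0⊕0 = 1
s16 (pos 16,17,18,19,20,21,22,23,24,25,26,27,28,29,30,31): 0⊕0⊕1⊕0⊕0⊕1⊕0⊕1⊕1⊕1⊕0⊕0⊕1⊕0⊕0⊕0 = 0
Syndrome s16…s1 = 01010 → error at position 10.
Flip position 10: 1101001000110000010010111001000 → 1101001001110000010010111001000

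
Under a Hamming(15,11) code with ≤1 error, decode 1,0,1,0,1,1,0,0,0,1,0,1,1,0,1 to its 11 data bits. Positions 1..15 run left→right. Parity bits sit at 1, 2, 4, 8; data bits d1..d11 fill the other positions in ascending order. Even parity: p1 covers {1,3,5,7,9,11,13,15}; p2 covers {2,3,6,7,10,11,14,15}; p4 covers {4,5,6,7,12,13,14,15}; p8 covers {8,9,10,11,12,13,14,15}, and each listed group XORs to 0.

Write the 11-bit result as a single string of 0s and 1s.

10100101101

s1 (pos 1,3,5,7,9,11,13,15): 1⊕1⊕1⊕0⊕0⊕0⊕1⊕1 = 1
s2 (pos 2,3,6,7,10,11,14,15): 0⊕1⊕1⊕0⊕1⊕0⊕0⊕1 = 0
s4 (pos 4,5,6,7,12,13,14,15): 0⊕1⊕1⊕0⊕1⊕1⊕0⊕1 = 1
s8 (pos 8,9,10,11,12,13,14,15): 0⊕0⊕1⊕0⊕1⊕1⊕0⊕1 = 0
Syndrome s8…s1 = 0101 → error at position 5.
Flip position 5: 101011000101101 → 101001000101101
Read data bits from positions 3,5,6,7,9,10,11,12,13,14,15: 10100101101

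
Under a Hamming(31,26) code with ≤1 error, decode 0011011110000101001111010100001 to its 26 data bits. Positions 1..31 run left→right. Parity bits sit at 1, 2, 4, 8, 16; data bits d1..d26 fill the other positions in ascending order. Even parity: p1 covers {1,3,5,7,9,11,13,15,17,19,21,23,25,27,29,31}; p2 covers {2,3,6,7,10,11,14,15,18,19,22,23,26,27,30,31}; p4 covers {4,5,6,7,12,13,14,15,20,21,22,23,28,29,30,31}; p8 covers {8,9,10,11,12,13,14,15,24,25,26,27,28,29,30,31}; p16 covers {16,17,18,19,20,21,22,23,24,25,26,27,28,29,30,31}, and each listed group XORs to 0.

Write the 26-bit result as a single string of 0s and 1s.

s1 (pos 1,3,5,7,9,11,13,15,17,19,21,23,25,27,29,31): 0⊕1⊕0⊕1⊕1⊕0⊕0⊕0⊕0⊕1⊕1⊕0⊕0⊕0⊕0⊕1 = 0
s2 (pos 2,3,6,7,10,11,14,15,18,19,22,23,26,27,30,31): 0⊕1⊕1⊕1⊕0⊕0⊕1⊕0⊕0⊕1⊕1⊕0⊕1⊕0⊕0⊕1 = 0
s4 (pos 4,5,6,7,12,13,14,15,20,21,22,23,28,29,30,31): 1⊕0⊕1⊕1⊕0⊕0⊕1⊕0⊕1⊕1⊕1⊕0⊕0⊕0⊕0⊕1 = 0
s8 (pos 8,9,10,11,12,13,14,15,24,25,26,27,28,29,30,31): 1⊕1⊕0⊕0⊕0⊕0⊕1⊕0⊕1⊕0⊕1⊕0⊕0⊕0⊕0⊕1 = 0
s16 (pos 16,17,18,19,20,21,22,23,24,25,26,27,28,29,30,31): 1⊕0⊕0⊕1⊕1⊕1⊕1⊕0⊕1⊕0⊕1⊕0⊕0⊕0⊕0⊕1 = 0
Syndrome s16…s1 = 00000 → no error.
Read data bits from positions 3,5,6,7,9,10,11,12,13,14,15,17,18,19,20,21,22,23,24,25,26,27,28,29,30,31: 10111000010001111010100001

10111000010001111010100001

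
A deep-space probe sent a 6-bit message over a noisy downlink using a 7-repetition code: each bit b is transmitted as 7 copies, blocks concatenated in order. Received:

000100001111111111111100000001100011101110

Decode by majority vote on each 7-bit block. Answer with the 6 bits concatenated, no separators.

011001

Block 1 (0001000): 1 one → 0
Block 2 (0111111): 6 ones → 1
Block 3 (1111111): 7 ones → 1
Block 4 (1000000): 1 one → 0
Block 5 (0110001): 3 ones → 0
Block 6 (1101110): 5 ones → 1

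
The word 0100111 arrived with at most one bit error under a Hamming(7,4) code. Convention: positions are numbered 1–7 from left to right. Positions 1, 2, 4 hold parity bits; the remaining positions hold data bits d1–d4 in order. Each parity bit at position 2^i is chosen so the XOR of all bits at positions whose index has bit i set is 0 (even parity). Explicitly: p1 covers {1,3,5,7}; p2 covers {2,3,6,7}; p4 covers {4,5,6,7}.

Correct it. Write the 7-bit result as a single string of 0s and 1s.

0100101

s1 (pos 1,3,5,7): 0⊕0⊕1⊕1 = 0
s2 (pos 2,3,6,7): 1⊕0⊕1⊕1 = 1
s4 (pos 4,5,6,7): 0⊕1⊕1⊕1 = 1
Syndrome s4…s1 = 110 → error at position 6.
Flip position 6: 0100111 → 0100101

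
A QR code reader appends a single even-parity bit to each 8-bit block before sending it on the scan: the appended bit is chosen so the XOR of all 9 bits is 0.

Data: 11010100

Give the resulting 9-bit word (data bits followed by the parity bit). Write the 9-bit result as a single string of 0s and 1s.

XOR of the 8 data bits: 1⊕1⊕0⊕1⊕0⊕1⊕0⊕0 = 0
Parity bit = 0 (so all 9 bits XOR to 0).

110101000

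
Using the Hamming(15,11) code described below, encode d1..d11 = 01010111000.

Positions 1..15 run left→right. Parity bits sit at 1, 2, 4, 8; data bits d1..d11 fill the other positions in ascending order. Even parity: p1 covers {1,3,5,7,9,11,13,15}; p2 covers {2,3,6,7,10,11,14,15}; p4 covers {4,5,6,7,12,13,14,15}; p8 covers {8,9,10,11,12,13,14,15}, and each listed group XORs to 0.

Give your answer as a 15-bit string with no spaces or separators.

Place data at non-parity positions: p1 p2 0 p4 1 0 1 p8 0 1 1 1 0 0 0
p1 (pos 1,3,5,7,9,11,13,15): XOR of data positions = 0⊕1⊕1⊕0⊕1⊕0⊕0 = 1
p2 (pos 2,3,6,7,10,11,14,15): XOR of data positions = 0⊕0⊕1⊕1⊕1⊕0⊕0 = 1
p4 (pos 4,5,6,7,12,13,14,15): XOR of data positions = 1⊕0⊕1⊕1⊕0⊕0⊕0 = 1
p8 (pos 8,9,10,11,12,13,14,15): XOR of data positions = 0⊕1⊕1⊕1⊕0⊕0⊕0 = 1
Codeword: 110110110111000

110110110111000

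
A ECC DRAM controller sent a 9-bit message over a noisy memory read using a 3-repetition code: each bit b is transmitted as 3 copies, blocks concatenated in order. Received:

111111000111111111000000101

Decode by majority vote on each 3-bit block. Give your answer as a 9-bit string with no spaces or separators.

Block 1 (111): 3 ones → 1
Block 2 (111): 3 ones → 1
Block 3 (000): 0 ones → 0
Block 4 (111): 3 ones → 1
Block 5 (111): 3 ones → 1
Block 6 (111): 3 ones → 1
Block 7 (000): 0 ones → 0
Block 8 (000): 0 ones → 0
Block 9 (101): 2 ones → 1

110111001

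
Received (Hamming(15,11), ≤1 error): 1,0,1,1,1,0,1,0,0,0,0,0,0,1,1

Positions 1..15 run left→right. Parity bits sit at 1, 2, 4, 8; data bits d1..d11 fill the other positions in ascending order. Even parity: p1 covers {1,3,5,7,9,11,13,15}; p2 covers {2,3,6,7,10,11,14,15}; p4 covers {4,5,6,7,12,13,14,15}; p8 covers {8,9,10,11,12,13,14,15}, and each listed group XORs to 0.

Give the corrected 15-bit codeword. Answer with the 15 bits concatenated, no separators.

101100100000011

s1 (pos 1,3,5,7,9,11,13,15): 1⊕1⊕1⊕1⊕0⊕0⊕0⊕1 = 1
s2 (pos 2,3,6,7,10,11,14,15): 0⊕1⊕0⊕1⊕0⊕0⊕1⊕1 = 0
s4 (pos 4,5,6,7,12,13,14,15): 1⊕1⊕0⊕1⊕0⊕0⊕1⊕1 = 1
s8 (pos 8,9,10,11,12,13,14,15): 0⊕0⊕0⊕0⊕0⊕0⊕1⊕1 = 0
Syndrome s8…s1 = 0101 → error at position 5.
Flip position 5: 101110100000011 → 101100100000011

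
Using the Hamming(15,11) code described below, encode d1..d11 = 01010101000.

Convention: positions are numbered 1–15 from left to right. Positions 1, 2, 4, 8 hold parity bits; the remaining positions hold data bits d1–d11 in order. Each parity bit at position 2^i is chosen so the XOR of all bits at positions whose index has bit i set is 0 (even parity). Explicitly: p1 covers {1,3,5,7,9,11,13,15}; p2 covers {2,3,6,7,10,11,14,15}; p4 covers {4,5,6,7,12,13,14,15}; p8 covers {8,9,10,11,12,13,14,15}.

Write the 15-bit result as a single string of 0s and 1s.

000110100101000

Place data at non-parity positions: p1 p2 0 p4 1 0 1 p8 0 1 0 1 0 0 0
p1 (pos 1,3,5,7,9,11,13,15): XOR of data positions = 0⊕1⊕1⊕0⊕0⊕0⊕0 = 0
p2 (pos 2,3,6,7,10,11,14,15): XOR of data positions = 0⊕0⊕1⊕1⊕0⊕0⊕0 = 0
p4 (pos 4,5,6,7,12,13,14,15): XOR of data positions = 1⊕0⊕1⊕1⊕0⊕0⊕0 = 1
p8 (pos 8,9,10,11,12,13,14,15): XOR of data positions = 0⊕1⊕0⊕1⊕0⊕0⊕0 = 0
Codeword: 000110100101000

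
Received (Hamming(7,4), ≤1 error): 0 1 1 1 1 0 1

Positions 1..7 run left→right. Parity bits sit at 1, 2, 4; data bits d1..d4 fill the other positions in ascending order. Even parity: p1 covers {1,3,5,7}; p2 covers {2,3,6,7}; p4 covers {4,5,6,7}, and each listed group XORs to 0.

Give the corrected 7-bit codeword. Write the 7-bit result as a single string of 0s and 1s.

s1 (pos 1,3,5,7): 0⊕1⊕1⊕1 = 1
s2 (pos 2,3,6,7): 1⊕1⊕0⊕1 = 1
s4 (pos 4,5,6,7): 1⊕1⊕0⊕1 = 1
Syndrome s4…s1 = 111 → error at position 7.
Flip position 7: 0111101 → 0111100

0111100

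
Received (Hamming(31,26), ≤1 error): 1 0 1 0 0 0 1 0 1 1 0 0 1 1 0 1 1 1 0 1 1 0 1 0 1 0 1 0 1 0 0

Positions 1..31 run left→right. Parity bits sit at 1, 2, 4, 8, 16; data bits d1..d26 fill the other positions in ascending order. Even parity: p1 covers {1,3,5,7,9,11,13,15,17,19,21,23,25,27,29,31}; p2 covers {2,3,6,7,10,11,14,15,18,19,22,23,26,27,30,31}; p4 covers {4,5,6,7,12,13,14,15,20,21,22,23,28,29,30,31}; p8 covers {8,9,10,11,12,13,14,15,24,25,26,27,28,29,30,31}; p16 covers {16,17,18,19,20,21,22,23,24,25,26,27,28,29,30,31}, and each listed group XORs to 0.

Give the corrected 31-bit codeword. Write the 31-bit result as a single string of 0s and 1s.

s1 (pos 1,3,5,7,9,11,13,15,17,19,21,23,25,27,29,31): 1⊕1⊕0⊕1⊕1⊕0⊕1⊕0⊕1⊕0⊕1⊕1⊕1⊕1⊕1⊕0 = 1
s2 (pos 2,3,6,7,10,11,14,15,18,19,22,23,26,27,30,31): 0⊕1⊕0⊕1⊕1⊕0⊕1⊕0⊕1⊕0⊕0⊕1⊕0⊕1⊕0⊕0 = 1
s4 (pos 4,5,6,7,12,13,14,15,20,21,22,23,28,29,30,31): 0⊕0⊕0⊕1⊕0⊕1⊕1⊕0⊕1⊕1⊕0⊕1⊕0⊕1⊕0⊕0 = 1
s8 (pos 8,9,10,11,12,13,14,15,24,25,26,27,28,29,30,31): 0⊕1⊕1⊕0⊕0⊕1⊕1⊕0⊕0⊕1⊕0⊕1⊕0⊕1⊕0⊕0 = 1
s16 (pos 16,17,18,19,20,21,22,23,24,25,26,27,28,29,30,31): 1⊕1⊕1⊕0⊕1⊕1⊕0⊕1⊕0⊕1⊕0⊕1⊕0⊕1⊕0⊕0 = 1
Syndrome s16…s1 = 11111 → error at position 31.
Flip position 31: 1010001011001101110110101010100 → 1010001011001101110110101010101

1010001011001101110110101010101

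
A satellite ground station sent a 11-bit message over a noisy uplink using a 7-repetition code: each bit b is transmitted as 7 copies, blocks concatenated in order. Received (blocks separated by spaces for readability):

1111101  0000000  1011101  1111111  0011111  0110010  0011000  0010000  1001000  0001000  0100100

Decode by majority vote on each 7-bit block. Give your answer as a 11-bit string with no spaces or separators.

10111000000

Block 1 (1111101): 6 ones → 1
Block 2 (0000000): 0 ones → 0
Block 3 (1011101): 5 ones → 1
Block 4 (1111111): 7 ones → 1
Block 5 (0011111): 5 ones → 1
Block 6 (0110010): 3 ones → 0
Block 7 (0011000): 2 ones → 0
Block 8 (0010000): 1 one → 0
Block 9 (1001000): 2 ones → 0
Block 10 (0001000): 1 one → 0
Block 11 (0100100): 2 ones → 0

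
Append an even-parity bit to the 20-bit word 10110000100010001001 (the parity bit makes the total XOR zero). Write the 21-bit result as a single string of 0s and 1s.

XOR of the 20 data bits: 1⊕0⊕1⊕1⊕0⊕0⊕0⊕0⊕1⊕0⊕0⊕0⊕1⊕0⊕0⊕0⊕1⊕0⊕0⊕1 = 1
Parity bit = 1 (so all 21 bits XOR to 0).

101100001000100010011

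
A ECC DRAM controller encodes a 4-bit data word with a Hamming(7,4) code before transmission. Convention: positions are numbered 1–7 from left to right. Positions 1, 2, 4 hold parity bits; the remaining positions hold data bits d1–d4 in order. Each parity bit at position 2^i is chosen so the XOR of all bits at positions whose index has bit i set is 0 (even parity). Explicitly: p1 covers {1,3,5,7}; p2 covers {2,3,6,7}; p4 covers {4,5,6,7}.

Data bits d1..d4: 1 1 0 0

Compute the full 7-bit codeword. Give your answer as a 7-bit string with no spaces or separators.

Place data at non-parity positions: p1 p2 1 p4 1 0 0
p1 (pos 1,3,5,7): XOR of data positions = 1⊕1⊕0 = 0
p2 (pos 2,3,6,7): XOR of data positions = 1⊕0⊕0 = 1
p4 (pos 4,5,6,7): XOR of data positions = 1⊕0⊕0 = 1
Codeword: 0111100

0111100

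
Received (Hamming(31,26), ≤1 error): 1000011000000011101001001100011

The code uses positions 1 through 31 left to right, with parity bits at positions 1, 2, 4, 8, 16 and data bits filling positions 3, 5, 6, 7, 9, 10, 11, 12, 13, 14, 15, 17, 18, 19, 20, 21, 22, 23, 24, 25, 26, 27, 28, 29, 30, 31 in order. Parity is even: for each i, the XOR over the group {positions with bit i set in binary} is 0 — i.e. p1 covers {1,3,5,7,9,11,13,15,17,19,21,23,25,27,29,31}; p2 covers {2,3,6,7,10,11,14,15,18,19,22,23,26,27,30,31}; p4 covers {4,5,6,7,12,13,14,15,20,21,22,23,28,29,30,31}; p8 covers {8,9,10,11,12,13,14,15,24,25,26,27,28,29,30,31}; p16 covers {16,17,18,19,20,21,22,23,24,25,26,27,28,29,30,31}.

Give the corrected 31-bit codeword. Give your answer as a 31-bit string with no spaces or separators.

s1 (pos 1,3,5,7,9,11,13,15,17,19,21,23,25,27,29,31): 1⊕0⊕0⊕1⊕0⊕0⊕0⊕1⊕1⊕1⊕0⊕0⊕1⊕0⊕0⊕1 = 1
s2 (pos 2,3,6,7,10,11,14,15,18,19,22,23,26,27,30,31): 0⊕0⊕1⊕1⊕0⊕0⊕0⊕1⊕0⊕1⊕1⊕0⊕1⊕0⊕1⊕1 = 0
s4 (pos 4,5,6,7,12,13,14,15,20,21,22,23,28,29,30,31): 0⊕0⊕1⊕1⊕0⊕0⊕0⊕1⊕0⊕0⊕1⊕0⊕0⊕0⊕1⊕1 = 0
s8 (pos 8,9,10,11,12,13,14,15,24,25,26,27,28,29,30,31): 0⊕0⊕0⊕0⊕0⊕0⊕0⊕1⊕0⊕1⊕1⊕0⊕0⊕0⊕1⊕1 = 1
s16 (pos 16,17,18,19,20,21,22,23,24,25,26,27,28,29,30,31): 1⊕1⊕0⊕1⊕0⊕0⊕1⊕0⊕0⊕1⊕1⊕0⊕0⊕0⊕1⊕1 = 0
Syndrome s16…s1 = 01001 → error at position 9.
Flip position 9: 1000011000000011101001001100011 → 1000011010000011101001001100011

1000011010000011101001001100011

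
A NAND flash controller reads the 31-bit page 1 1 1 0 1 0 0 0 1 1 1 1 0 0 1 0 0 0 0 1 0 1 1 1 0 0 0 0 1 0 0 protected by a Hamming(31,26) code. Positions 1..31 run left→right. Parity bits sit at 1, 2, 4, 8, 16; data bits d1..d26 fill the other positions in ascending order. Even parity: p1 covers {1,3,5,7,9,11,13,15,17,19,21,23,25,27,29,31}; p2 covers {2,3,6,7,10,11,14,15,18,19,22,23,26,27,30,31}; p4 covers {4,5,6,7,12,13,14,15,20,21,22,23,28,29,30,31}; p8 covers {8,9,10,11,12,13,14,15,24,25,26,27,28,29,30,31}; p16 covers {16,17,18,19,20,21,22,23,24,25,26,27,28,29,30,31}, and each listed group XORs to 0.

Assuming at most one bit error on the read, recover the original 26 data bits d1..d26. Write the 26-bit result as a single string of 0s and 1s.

s1 (pos 1,3,5,7,9,11,13,15,17,19,21,23,25,27,29,31): 1⊕1⊕1⊕0⊕1⊕1⊕0⊕1⊕0⊕0⊕0⊕1⊕0⊕0⊕1⊕0 = 0
s2 (pos 2,3,6,7,10,11,14,15,18,19,22,23,26,27,30,31): 1⊕1⊕0⊕0⊕1⊕1⊕0⊕1⊕0⊕0⊕1⊕1⊕0⊕0⊕0⊕0 = 1
s4 (pos 4,5,6,7,12,13,14,15,20,21,22,23,28,29,30,31): 0⊕1⊕0⊕0⊕1⊕0⊕0⊕1⊕1⊕0⊕1⊕1⊕0⊕1⊕0⊕0 = 1
s8 (pos 8,9,10,11,12,13,14,15,24,25,26,27,28,29,30,31): 0⊕1⊕1⊕1⊕1⊕0⊕0⊕1⊕1⊕0⊕0⊕0⊕0⊕1⊕0⊕0 = 1
s16 (pos 16,17,18,19,20,21,22,23,24,25,26,27,28,29,30,31): 0⊕0⊕0⊕0⊕1⊕0⊕1⊕1⊕1⊕0⊕0⊕0⊕0⊕1⊕0⊕0 = 1
Syndrome s16…s1 = 11110 → error at position 30.
Flip position 30: 1110100011110010000101110000100 → 1110100011110010000101110000110
Read data bits from positions 3,5,6,7,9,10,11,12,13,14,15,17,18,19,20,21,22,23,24,25,26,27,28,29,30,31: 11001111001000101110000110

11001111001000101110000110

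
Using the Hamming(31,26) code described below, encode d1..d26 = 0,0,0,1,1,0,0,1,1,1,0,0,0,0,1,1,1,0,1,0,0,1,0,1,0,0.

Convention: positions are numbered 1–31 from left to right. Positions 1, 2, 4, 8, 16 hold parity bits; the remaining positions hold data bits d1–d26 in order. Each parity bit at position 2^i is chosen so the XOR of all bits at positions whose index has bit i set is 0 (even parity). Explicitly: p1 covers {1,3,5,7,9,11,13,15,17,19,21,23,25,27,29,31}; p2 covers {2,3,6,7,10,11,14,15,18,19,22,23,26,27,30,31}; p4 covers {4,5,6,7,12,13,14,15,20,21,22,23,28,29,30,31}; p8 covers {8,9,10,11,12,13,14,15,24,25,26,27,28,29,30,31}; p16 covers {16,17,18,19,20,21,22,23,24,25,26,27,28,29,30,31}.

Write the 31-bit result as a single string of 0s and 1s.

Place data at non-parity positions: p1 p2 0 p4 0 0 1 p8 1 0 0 1 1 1 0 p16 0 0 0 1 1 1 0 1 0 0 1 0 1 0 0
p1 (pos 1,3,5,7,9,11,13,15,17,19,21,23,25,27,29,31): XOR of data positions = 0⊕0⊕1⊕1⊕0⊕1⊕0⊕0⊕0⊕1⊕0⊕0⊕1⊕1⊕0 = 0
p2 (pos 2,3,6,7,10,11,14,15,18,19,22,23,26,27,30,31): XOR of data positions = 0⊕0⊕1⊕0⊕0⊕1⊕0⊕0⊕0⊕1⊕0⊕0⊕1⊕0⊕0 = 0
p4 (pos 4,5,6,7,12,13,14,15,20,21,22,23,28,29,30,31): XOR of data positions = 0⊕0⊕1⊕1⊕1⊕1⊕0⊕1⊕1⊕1⊕0⊕0⊕1⊕0⊕0 = 0
p8 (pos 8,9,10,11,12,13,14,15,24,25,26,27,28,29,30,31): XOR of data positions = 1⊕0⊕0⊕1⊕1⊕1⊕0⊕1⊕0⊕0⊕1⊕0⊕1⊕0⊕0 = 1
p16 (pos 16,17,18,19,20,21,22,23,24,25,26,27,28,29,30,31): XOR of data positions = 0⊕0⊕0⊕1⊕1⊕1⊕0⊕1⊕0⊕0⊕1⊕0⊕1⊕0⊕0 = 0
Codeword: 0000001110011100000111010010100

0000001110011100000111010010100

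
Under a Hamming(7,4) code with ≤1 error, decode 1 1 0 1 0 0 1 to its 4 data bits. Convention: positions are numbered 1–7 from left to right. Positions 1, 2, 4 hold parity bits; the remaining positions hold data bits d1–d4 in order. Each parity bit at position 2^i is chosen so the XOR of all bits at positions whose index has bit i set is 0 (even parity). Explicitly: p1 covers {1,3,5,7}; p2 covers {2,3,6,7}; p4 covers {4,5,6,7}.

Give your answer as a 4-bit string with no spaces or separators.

0001

s1 (pos 1,3,5,7): 1⊕0⊕0⊕1 = 0
s2 (pos 2,3,6,7): 1⊕0⊕0⊕1 = 0
s4 (pos 4,5,6,7): 1⊕0⊕0⊕1 = 0
Syndrome s4…s1 = 000 → no error.
Read data bits from positions 3,5,6,7: 0001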